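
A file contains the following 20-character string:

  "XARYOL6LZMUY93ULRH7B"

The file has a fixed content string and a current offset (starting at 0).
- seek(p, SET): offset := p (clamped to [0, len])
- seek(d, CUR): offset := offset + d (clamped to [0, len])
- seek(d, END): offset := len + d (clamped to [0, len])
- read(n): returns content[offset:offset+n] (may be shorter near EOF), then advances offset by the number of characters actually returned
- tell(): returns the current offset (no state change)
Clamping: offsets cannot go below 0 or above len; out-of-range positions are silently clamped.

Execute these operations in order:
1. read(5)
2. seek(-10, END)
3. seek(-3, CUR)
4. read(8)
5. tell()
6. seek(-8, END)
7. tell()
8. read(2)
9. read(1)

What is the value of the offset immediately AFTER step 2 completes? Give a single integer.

After 1 (read(5)): returned 'XARYO', offset=5
After 2 (seek(-10, END)): offset=10

Answer: 10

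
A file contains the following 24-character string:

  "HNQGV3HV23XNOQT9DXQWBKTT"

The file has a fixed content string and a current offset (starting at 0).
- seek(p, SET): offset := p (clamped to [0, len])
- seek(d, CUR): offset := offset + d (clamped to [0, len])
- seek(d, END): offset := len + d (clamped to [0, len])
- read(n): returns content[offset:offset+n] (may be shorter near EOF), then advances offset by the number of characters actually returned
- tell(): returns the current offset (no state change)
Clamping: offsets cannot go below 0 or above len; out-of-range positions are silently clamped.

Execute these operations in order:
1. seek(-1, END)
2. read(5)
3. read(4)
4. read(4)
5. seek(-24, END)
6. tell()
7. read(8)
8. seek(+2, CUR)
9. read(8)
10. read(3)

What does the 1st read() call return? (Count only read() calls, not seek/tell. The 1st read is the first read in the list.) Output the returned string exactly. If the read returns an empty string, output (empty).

Answer: T

Derivation:
After 1 (seek(-1, END)): offset=23
After 2 (read(5)): returned 'T', offset=24
After 3 (read(4)): returned '', offset=24
After 4 (read(4)): returned '', offset=24
After 5 (seek(-24, END)): offset=0
After 6 (tell()): offset=0
After 7 (read(8)): returned 'HNQGV3HV', offset=8
After 8 (seek(+2, CUR)): offset=10
After 9 (read(8)): returned 'XNOQT9DX', offset=18
After 10 (read(3)): returned 'QWB', offset=21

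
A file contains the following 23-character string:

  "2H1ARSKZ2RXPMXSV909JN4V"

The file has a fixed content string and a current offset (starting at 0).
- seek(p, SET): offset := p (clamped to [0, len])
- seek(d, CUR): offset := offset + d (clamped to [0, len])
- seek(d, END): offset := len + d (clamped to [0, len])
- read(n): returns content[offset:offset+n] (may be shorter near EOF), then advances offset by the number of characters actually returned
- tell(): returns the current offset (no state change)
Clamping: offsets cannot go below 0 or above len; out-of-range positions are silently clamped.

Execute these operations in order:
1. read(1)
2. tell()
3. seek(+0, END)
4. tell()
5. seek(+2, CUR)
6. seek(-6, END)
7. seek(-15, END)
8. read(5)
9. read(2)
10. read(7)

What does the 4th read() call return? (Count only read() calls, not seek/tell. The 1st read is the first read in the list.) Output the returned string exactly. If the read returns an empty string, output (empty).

Answer: V909JN4

Derivation:
After 1 (read(1)): returned '2', offset=1
After 2 (tell()): offset=1
After 3 (seek(+0, END)): offset=23
After 4 (tell()): offset=23
After 5 (seek(+2, CUR)): offset=23
After 6 (seek(-6, END)): offset=17
After 7 (seek(-15, END)): offset=8
After 8 (read(5)): returned '2RXPM', offset=13
After 9 (read(2)): returned 'XS', offset=15
After 10 (read(7)): returned 'V909JN4', offset=22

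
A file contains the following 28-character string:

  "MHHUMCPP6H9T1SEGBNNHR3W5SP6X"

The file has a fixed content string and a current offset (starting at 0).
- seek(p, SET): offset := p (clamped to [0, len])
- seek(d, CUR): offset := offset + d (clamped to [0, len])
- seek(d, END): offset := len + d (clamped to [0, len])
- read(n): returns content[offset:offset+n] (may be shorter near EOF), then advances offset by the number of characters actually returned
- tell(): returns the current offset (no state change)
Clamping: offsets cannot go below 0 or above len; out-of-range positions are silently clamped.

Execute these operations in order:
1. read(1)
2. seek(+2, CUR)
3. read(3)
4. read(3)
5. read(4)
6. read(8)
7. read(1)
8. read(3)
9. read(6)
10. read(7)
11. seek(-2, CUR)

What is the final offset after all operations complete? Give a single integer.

After 1 (read(1)): returned 'M', offset=1
After 2 (seek(+2, CUR)): offset=3
After 3 (read(3)): returned 'UMC', offset=6
After 4 (read(3)): returned 'PP6', offset=9
After 5 (read(4)): returned 'H9T1', offset=13
After 6 (read(8)): returned 'SEGBNNHR', offset=21
After 7 (read(1)): returned '3', offset=22
After 8 (read(3)): returned 'W5S', offset=25
After 9 (read(6)): returned 'P6X', offset=28
After 10 (read(7)): returned '', offset=28
After 11 (seek(-2, CUR)): offset=26

Answer: 26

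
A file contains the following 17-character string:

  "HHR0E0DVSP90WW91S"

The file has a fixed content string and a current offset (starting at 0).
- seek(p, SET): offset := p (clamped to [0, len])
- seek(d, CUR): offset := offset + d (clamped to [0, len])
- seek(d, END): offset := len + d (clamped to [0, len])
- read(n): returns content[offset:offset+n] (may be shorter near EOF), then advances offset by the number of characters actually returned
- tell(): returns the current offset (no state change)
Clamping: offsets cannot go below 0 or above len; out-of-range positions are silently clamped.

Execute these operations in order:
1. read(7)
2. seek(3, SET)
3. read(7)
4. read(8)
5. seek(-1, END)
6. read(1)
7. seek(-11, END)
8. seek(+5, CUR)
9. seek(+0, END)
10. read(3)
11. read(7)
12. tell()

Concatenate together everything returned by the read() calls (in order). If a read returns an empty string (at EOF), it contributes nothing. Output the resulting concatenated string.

Answer: HHR0E0D0E0DVSP90WW91SS

Derivation:
After 1 (read(7)): returned 'HHR0E0D', offset=7
After 2 (seek(3, SET)): offset=3
After 3 (read(7)): returned '0E0DVSP', offset=10
After 4 (read(8)): returned '90WW91S', offset=17
After 5 (seek(-1, END)): offset=16
After 6 (read(1)): returned 'S', offset=17
After 7 (seek(-11, END)): offset=6
After 8 (seek(+5, CUR)): offset=11
After 9 (seek(+0, END)): offset=17
After 10 (read(3)): returned '', offset=17
After 11 (read(7)): returned '', offset=17
After 12 (tell()): offset=17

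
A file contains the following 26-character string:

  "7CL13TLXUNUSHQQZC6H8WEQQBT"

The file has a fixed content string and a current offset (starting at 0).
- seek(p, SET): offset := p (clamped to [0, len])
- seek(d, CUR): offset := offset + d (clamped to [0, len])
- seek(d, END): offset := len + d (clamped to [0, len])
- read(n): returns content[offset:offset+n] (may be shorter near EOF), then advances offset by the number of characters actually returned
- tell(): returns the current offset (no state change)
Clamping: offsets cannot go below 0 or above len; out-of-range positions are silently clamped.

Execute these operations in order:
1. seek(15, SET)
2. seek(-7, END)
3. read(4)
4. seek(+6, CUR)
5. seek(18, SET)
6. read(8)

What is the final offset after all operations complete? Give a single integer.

After 1 (seek(15, SET)): offset=15
After 2 (seek(-7, END)): offset=19
After 3 (read(4)): returned '8WEQ', offset=23
After 4 (seek(+6, CUR)): offset=26
After 5 (seek(18, SET)): offset=18
After 6 (read(8)): returned 'H8WEQQBT', offset=26

Answer: 26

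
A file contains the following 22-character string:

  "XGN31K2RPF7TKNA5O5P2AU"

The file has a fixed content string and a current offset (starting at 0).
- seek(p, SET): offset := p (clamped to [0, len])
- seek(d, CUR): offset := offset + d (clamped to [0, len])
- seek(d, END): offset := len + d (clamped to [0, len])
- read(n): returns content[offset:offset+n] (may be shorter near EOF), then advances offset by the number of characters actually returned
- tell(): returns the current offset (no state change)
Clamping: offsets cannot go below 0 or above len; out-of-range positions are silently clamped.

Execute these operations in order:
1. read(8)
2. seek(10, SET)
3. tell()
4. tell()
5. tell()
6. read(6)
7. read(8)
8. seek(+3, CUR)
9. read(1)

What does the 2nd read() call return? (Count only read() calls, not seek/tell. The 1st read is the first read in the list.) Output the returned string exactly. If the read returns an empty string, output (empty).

Answer: 7TKNA5

Derivation:
After 1 (read(8)): returned 'XGN31K2R', offset=8
After 2 (seek(10, SET)): offset=10
After 3 (tell()): offset=10
After 4 (tell()): offset=10
After 5 (tell()): offset=10
After 6 (read(6)): returned '7TKNA5', offset=16
After 7 (read(8)): returned 'O5P2AU', offset=22
After 8 (seek(+3, CUR)): offset=22
After 9 (read(1)): returned '', offset=22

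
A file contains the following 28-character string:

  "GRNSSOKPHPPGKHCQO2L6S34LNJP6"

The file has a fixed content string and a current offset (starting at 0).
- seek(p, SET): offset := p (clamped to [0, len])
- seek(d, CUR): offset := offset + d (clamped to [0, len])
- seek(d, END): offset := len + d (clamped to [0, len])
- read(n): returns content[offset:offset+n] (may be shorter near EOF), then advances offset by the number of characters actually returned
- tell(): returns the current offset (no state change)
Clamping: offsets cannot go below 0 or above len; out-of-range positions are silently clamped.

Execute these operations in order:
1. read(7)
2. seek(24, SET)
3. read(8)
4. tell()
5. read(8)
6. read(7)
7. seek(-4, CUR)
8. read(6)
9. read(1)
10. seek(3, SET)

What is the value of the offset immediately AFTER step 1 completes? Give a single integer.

Answer: 7

Derivation:
After 1 (read(7)): returned 'GRNSSOK', offset=7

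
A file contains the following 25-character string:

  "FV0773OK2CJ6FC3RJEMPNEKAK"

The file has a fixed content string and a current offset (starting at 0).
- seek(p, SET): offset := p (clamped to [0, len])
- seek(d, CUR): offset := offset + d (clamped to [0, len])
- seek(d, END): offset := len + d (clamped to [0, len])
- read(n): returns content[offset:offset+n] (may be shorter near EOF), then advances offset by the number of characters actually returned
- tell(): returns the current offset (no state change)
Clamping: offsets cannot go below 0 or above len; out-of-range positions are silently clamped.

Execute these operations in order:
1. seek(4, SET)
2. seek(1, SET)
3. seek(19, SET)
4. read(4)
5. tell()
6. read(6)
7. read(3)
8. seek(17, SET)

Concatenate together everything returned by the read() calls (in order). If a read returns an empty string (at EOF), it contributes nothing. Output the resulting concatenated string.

Answer: PNEKAK

Derivation:
After 1 (seek(4, SET)): offset=4
After 2 (seek(1, SET)): offset=1
After 3 (seek(19, SET)): offset=19
After 4 (read(4)): returned 'PNEK', offset=23
After 5 (tell()): offset=23
After 6 (read(6)): returned 'AK', offset=25
After 7 (read(3)): returned '', offset=25
After 8 (seek(17, SET)): offset=17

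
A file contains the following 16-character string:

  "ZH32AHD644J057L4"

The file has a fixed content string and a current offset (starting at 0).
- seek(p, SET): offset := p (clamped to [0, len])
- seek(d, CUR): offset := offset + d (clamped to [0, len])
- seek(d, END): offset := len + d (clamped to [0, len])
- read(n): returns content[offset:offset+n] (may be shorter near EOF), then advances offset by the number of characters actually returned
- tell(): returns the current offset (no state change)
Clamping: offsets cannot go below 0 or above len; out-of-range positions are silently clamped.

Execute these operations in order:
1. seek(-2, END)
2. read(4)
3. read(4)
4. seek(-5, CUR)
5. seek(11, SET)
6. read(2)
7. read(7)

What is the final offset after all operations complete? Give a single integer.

Answer: 16

Derivation:
After 1 (seek(-2, END)): offset=14
After 2 (read(4)): returned 'L4', offset=16
After 3 (read(4)): returned '', offset=16
After 4 (seek(-5, CUR)): offset=11
After 5 (seek(11, SET)): offset=11
After 6 (read(2)): returned '05', offset=13
After 7 (read(7)): returned '7L4', offset=16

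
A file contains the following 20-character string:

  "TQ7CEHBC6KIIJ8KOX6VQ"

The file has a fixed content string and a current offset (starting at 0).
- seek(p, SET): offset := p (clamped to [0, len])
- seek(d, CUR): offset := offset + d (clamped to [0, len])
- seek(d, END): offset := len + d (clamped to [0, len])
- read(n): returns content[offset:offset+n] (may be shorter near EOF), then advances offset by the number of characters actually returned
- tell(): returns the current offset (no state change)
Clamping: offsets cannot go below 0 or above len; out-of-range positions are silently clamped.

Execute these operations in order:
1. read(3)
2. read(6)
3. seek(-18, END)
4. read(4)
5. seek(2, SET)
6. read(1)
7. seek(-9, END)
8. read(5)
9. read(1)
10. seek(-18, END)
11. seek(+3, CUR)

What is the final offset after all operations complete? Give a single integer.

After 1 (read(3)): returned 'TQ7', offset=3
After 2 (read(6)): returned 'CEHBC6', offset=9
After 3 (seek(-18, END)): offset=2
After 4 (read(4)): returned '7CEH', offset=6
After 5 (seek(2, SET)): offset=2
After 6 (read(1)): returned '7', offset=3
After 7 (seek(-9, END)): offset=11
After 8 (read(5)): returned 'IJ8KO', offset=16
After 9 (read(1)): returned 'X', offset=17
After 10 (seek(-18, END)): offset=2
After 11 (seek(+3, CUR)): offset=5

Answer: 5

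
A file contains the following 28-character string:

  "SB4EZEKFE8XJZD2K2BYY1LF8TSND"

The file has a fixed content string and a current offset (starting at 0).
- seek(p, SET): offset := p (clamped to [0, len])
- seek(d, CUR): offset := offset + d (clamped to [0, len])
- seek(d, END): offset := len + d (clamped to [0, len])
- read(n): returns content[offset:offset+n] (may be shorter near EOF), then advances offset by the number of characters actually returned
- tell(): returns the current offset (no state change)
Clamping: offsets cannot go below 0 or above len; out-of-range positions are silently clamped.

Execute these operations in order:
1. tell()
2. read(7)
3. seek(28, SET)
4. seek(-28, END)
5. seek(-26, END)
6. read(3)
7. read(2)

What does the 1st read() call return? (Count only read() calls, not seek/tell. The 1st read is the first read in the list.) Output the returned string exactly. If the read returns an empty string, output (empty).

Answer: SB4EZEK

Derivation:
After 1 (tell()): offset=0
After 2 (read(7)): returned 'SB4EZEK', offset=7
After 3 (seek(28, SET)): offset=28
After 4 (seek(-28, END)): offset=0
After 5 (seek(-26, END)): offset=2
After 6 (read(3)): returned '4EZ', offset=5
After 7 (read(2)): returned 'EK', offset=7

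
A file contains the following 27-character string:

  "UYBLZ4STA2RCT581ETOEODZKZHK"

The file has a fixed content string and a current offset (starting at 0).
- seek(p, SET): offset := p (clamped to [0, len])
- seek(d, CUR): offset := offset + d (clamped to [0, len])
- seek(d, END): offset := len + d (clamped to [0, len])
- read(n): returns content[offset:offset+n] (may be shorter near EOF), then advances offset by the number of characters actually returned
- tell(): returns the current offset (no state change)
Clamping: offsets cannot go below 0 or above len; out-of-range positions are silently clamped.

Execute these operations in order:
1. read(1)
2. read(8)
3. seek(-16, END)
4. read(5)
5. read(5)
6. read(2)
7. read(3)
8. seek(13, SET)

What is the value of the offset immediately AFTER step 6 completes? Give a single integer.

Answer: 23

Derivation:
After 1 (read(1)): returned 'U', offset=1
After 2 (read(8)): returned 'YBLZ4STA', offset=9
After 3 (seek(-16, END)): offset=11
After 4 (read(5)): returned 'CT581', offset=16
After 5 (read(5)): returned 'ETOEO', offset=21
After 6 (read(2)): returned 'DZ', offset=23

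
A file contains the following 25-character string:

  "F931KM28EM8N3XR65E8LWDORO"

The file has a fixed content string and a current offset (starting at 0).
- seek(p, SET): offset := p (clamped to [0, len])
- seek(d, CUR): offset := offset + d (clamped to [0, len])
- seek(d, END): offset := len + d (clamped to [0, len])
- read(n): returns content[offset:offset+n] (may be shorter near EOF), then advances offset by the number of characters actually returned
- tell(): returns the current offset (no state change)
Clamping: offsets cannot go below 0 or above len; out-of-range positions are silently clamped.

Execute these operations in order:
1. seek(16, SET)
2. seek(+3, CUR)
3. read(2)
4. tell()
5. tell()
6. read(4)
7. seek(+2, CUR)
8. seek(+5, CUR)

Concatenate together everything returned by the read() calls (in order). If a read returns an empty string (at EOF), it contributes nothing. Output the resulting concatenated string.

Answer: LWDORO

Derivation:
After 1 (seek(16, SET)): offset=16
After 2 (seek(+3, CUR)): offset=19
After 3 (read(2)): returned 'LW', offset=21
After 4 (tell()): offset=21
After 5 (tell()): offset=21
After 6 (read(4)): returned 'DORO', offset=25
After 7 (seek(+2, CUR)): offset=25
After 8 (seek(+5, CUR)): offset=25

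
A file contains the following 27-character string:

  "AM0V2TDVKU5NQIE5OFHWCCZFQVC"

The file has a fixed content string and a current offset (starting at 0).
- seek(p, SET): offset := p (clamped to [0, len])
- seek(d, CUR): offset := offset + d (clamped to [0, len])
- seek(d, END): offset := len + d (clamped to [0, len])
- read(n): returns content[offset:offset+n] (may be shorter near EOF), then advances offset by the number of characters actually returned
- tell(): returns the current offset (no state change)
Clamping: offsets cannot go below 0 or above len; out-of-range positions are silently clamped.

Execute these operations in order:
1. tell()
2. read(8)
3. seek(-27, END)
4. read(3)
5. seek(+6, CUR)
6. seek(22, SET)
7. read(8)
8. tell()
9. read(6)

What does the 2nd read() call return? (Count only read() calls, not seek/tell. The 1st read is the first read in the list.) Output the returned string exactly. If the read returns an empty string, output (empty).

Answer: AM0

Derivation:
After 1 (tell()): offset=0
After 2 (read(8)): returned 'AM0V2TDV', offset=8
After 3 (seek(-27, END)): offset=0
After 4 (read(3)): returned 'AM0', offset=3
After 5 (seek(+6, CUR)): offset=9
After 6 (seek(22, SET)): offset=22
After 7 (read(8)): returned 'ZFQVC', offset=27
After 8 (tell()): offset=27
After 9 (read(6)): returned '', offset=27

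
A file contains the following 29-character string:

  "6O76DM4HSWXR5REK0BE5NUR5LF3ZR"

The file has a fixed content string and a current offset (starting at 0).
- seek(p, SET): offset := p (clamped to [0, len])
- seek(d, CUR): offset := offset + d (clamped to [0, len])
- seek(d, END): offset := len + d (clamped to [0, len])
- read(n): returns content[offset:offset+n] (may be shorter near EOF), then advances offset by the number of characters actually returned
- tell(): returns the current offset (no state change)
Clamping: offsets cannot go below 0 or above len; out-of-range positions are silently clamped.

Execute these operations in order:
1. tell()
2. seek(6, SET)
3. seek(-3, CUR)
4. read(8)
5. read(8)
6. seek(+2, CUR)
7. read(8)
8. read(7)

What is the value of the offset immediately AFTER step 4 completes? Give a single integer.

Answer: 11

Derivation:
After 1 (tell()): offset=0
After 2 (seek(6, SET)): offset=6
After 3 (seek(-3, CUR)): offset=3
After 4 (read(8)): returned '6DM4HSWX', offset=11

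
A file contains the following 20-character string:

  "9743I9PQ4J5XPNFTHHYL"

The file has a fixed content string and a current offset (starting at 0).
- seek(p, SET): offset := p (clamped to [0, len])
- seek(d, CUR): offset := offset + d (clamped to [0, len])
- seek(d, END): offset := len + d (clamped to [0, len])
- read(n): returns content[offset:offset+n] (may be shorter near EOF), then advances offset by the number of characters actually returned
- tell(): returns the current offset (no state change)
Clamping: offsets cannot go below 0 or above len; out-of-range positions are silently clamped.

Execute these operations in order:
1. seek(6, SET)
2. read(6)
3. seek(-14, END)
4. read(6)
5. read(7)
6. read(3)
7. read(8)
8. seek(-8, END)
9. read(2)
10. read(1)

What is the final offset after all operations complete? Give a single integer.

After 1 (seek(6, SET)): offset=6
After 2 (read(6)): returned 'PQ4J5X', offset=12
After 3 (seek(-14, END)): offset=6
After 4 (read(6)): returned 'PQ4J5X', offset=12
After 5 (read(7)): returned 'PNFTHHY', offset=19
After 6 (read(3)): returned 'L', offset=20
After 7 (read(8)): returned '', offset=20
After 8 (seek(-8, END)): offset=12
After 9 (read(2)): returned 'PN', offset=14
After 10 (read(1)): returned 'F', offset=15

Answer: 15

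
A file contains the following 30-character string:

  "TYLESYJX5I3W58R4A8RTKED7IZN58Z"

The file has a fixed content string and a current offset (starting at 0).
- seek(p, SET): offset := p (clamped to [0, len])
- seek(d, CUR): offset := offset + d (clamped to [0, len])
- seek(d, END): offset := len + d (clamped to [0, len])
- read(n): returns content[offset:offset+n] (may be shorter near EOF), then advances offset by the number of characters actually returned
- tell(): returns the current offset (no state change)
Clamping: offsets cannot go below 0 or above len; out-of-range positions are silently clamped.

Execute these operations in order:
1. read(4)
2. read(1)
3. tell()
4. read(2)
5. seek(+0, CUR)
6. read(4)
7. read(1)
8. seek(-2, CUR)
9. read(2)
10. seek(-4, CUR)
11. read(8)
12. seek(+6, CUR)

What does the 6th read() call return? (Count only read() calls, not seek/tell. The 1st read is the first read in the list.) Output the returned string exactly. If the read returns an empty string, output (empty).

Answer: 3W

Derivation:
After 1 (read(4)): returned 'TYLE', offset=4
After 2 (read(1)): returned 'S', offset=5
After 3 (tell()): offset=5
After 4 (read(2)): returned 'YJ', offset=7
After 5 (seek(+0, CUR)): offset=7
After 6 (read(4)): returned 'X5I3', offset=11
After 7 (read(1)): returned 'W', offset=12
After 8 (seek(-2, CUR)): offset=10
After 9 (read(2)): returned '3W', offset=12
After 10 (seek(-4, CUR)): offset=8
After 11 (read(8)): returned '5I3W58R4', offset=16
After 12 (seek(+6, CUR)): offset=22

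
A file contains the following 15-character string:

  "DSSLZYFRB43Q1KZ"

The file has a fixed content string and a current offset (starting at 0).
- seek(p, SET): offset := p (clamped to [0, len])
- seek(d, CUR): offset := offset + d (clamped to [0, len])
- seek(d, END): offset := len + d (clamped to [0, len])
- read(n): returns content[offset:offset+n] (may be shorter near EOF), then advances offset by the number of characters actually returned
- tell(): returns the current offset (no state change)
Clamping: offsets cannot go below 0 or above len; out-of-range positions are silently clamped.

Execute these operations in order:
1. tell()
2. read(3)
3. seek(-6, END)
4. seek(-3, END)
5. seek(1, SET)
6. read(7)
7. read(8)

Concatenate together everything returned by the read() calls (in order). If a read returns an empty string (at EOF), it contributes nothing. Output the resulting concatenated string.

After 1 (tell()): offset=0
After 2 (read(3)): returned 'DSS', offset=3
After 3 (seek(-6, END)): offset=9
After 4 (seek(-3, END)): offset=12
After 5 (seek(1, SET)): offset=1
After 6 (read(7)): returned 'SSLZYFR', offset=8
After 7 (read(8)): returned 'B43Q1KZ', offset=15

Answer: DSSSSLZYFRB43Q1KZ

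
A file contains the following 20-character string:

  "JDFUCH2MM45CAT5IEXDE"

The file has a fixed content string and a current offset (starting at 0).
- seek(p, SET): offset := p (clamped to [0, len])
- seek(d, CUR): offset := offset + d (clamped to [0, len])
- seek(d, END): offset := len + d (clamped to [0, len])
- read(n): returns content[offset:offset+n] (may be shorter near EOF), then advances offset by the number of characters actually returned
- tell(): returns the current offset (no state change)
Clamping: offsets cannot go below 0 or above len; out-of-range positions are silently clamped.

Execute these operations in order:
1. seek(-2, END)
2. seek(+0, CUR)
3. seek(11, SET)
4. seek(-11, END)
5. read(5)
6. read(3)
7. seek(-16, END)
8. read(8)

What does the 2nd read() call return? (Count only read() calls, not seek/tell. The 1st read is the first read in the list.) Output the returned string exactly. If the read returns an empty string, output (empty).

Answer: 5IE

Derivation:
After 1 (seek(-2, END)): offset=18
After 2 (seek(+0, CUR)): offset=18
After 3 (seek(11, SET)): offset=11
After 4 (seek(-11, END)): offset=9
After 5 (read(5)): returned '45CAT', offset=14
After 6 (read(3)): returned '5IE', offset=17
After 7 (seek(-16, END)): offset=4
After 8 (read(8)): returned 'CH2MM45C', offset=12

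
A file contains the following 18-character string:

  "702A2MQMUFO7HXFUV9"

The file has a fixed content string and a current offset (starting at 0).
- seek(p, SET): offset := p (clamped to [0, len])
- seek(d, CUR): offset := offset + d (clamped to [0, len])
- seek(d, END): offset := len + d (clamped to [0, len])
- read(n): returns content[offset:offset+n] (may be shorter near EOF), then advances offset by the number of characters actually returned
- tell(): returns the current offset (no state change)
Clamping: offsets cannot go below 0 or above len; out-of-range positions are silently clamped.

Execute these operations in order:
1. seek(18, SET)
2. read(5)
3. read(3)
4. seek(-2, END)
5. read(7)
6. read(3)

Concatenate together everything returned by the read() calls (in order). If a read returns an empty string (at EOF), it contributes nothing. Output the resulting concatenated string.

After 1 (seek(18, SET)): offset=18
After 2 (read(5)): returned '', offset=18
After 3 (read(3)): returned '', offset=18
After 4 (seek(-2, END)): offset=16
After 5 (read(7)): returned 'V9', offset=18
After 6 (read(3)): returned '', offset=18

Answer: V9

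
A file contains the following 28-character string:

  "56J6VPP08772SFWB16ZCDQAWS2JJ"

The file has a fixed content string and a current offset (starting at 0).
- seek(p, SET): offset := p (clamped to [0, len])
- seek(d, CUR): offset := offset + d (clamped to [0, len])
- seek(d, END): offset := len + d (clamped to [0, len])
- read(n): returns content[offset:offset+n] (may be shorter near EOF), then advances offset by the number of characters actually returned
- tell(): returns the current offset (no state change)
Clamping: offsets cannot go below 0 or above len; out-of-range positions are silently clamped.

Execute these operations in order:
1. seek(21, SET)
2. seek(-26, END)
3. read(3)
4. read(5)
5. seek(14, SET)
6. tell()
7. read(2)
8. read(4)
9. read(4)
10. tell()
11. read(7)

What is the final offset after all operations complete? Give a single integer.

After 1 (seek(21, SET)): offset=21
After 2 (seek(-26, END)): offset=2
After 3 (read(3)): returned 'J6V', offset=5
After 4 (read(5)): returned 'PP087', offset=10
After 5 (seek(14, SET)): offset=14
After 6 (tell()): offset=14
After 7 (read(2)): returned 'WB', offset=16
After 8 (read(4)): returned '16ZC', offset=20
After 9 (read(4)): returned 'DQAW', offset=24
After 10 (tell()): offset=24
After 11 (read(7)): returned 'S2JJ', offset=28

Answer: 28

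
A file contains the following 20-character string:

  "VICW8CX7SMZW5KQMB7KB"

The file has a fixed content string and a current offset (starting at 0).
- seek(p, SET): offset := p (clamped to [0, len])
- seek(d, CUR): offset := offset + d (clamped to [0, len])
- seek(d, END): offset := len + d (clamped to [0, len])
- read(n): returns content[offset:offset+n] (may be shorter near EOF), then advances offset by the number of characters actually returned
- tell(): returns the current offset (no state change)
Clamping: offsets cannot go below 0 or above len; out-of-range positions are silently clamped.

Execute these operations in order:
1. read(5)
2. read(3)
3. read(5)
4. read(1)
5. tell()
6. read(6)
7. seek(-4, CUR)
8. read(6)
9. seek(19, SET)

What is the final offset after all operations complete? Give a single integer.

Answer: 19

Derivation:
After 1 (read(5)): returned 'VICW8', offset=5
After 2 (read(3)): returned 'CX7', offset=8
After 3 (read(5)): returned 'SMZW5', offset=13
After 4 (read(1)): returned 'K', offset=14
After 5 (tell()): offset=14
After 6 (read(6)): returned 'QMB7KB', offset=20
After 7 (seek(-4, CUR)): offset=16
After 8 (read(6)): returned 'B7KB', offset=20
After 9 (seek(19, SET)): offset=19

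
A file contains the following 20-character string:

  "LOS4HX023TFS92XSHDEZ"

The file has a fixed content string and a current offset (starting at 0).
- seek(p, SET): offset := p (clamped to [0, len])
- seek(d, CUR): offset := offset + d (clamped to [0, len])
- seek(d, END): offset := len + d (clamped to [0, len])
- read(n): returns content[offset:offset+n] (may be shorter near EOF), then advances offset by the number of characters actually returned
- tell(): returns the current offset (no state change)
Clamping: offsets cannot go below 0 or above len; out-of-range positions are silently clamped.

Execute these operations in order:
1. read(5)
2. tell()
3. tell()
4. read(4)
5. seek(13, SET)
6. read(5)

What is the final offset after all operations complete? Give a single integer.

Answer: 18

Derivation:
After 1 (read(5)): returned 'LOS4H', offset=5
After 2 (tell()): offset=5
After 3 (tell()): offset=5
After 4 (read(4)): returned 'X023', offset=9
After 5 (seek(13, SET)): offset=13
After 6 (read(5)): returned '2XSHD', offset=18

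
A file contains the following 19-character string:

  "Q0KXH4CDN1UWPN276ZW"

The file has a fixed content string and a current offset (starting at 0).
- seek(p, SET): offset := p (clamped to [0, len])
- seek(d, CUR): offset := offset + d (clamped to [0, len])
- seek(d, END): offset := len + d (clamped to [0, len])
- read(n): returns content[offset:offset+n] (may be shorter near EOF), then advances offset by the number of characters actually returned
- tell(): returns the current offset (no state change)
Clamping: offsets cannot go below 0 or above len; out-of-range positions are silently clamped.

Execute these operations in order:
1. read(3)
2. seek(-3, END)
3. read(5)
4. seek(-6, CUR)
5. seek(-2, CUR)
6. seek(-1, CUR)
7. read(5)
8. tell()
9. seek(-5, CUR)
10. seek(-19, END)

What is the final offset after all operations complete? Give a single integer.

After 1 (read(3)): returned 'Q0K', offset=3
After 2 (seek(-3, END)): offset=16
After 3 (read(5)): returned '6ZW', offset=19
After 4 (seek(-6, CUR)): offset=13
After 5 (seek(-2, CUR)): offset=11
After 6 (seek(-1, CUR)): offset=10
After 7 (read(5)): returned 'UWPN2', offset=15
After 8 (tell()): offset=15
After 9 (seek(-5, CUR)): offset=10
After 10 (seek(-19, END)): offset=0

Answer: 0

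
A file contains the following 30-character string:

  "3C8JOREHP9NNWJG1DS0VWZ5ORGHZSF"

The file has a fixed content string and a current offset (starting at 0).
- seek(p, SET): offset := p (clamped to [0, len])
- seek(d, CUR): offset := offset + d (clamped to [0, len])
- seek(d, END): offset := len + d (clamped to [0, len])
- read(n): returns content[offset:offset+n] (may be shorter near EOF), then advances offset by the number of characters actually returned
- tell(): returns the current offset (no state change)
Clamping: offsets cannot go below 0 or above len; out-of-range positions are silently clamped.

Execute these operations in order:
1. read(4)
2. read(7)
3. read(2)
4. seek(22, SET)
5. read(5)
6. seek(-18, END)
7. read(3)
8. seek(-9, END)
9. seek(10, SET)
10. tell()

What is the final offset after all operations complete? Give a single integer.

After 1 (read(4)): returned '3C8J', offset=4
After 2 (read(7)): returned 'OREHP9N', offset=11
After 3 (read(2)): returned 'NW', offset=13
After 4 (seek(22, SET)): offset=22
After 5 (read(5)): returned '5ORGH', offset=27
After 6 (seek(-18, END)): offset=12
After 7 (read(3)): returned 'WJG', offset=15
After 8 (seek(-9, END)): offset=21
After 9 (seek(10, SET)): offset=10
After 10 (tell()): offset=10

Answer: 10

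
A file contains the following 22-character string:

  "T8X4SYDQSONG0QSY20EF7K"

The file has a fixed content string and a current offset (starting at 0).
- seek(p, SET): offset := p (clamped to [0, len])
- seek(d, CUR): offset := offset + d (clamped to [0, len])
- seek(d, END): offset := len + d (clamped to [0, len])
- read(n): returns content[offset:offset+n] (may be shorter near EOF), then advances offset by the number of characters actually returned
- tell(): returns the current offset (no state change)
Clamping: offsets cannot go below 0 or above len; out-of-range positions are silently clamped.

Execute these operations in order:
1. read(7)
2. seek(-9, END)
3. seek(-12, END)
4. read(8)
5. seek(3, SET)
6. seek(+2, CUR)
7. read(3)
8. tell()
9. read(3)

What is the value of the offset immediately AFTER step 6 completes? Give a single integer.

After 1 (read(7)): returned 'T8X4SYD', offset=7
After 2 (seek(-9, END)): offset=13
After 3 (seek(-12, END)): offset=10
After 4 (read(8)): returned 'NG0QSY20', offset=18
After 5 (seek(3, SET)): offset=3
After 6 (seek(+2, CUR)): offset=5

Answer: 5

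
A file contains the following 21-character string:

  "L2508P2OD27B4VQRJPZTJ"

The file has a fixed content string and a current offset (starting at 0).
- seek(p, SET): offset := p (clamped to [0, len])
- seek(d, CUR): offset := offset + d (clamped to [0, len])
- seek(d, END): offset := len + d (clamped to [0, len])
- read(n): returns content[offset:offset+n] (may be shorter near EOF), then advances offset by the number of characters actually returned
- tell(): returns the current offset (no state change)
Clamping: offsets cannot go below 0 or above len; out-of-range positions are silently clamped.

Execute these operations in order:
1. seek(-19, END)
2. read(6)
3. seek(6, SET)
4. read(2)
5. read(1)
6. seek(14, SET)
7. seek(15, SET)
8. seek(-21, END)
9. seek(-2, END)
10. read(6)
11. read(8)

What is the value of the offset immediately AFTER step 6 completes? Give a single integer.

Answer: 14

Derivation:
After 1 (seek(-19, END)): offset=2
After 2 (read(6)): returned '508P2O', offset=8
After 3 (seek(6, SET)): offset=6
After 4 (read(2)): returned '2O', offset=8
After 5 (read(1)): returned 'D', offset=9
After 6 (seek(14, SET)): offset=14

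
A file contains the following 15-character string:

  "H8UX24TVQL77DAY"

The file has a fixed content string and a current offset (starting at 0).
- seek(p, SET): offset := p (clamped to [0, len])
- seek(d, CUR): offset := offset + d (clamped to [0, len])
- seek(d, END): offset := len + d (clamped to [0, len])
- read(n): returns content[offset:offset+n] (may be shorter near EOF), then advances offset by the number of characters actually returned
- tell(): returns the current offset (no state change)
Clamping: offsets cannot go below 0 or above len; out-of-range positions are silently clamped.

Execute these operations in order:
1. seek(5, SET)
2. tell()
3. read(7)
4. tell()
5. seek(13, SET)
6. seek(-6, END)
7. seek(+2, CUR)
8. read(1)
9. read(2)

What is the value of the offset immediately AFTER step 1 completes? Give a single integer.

Answer: 5

Derivation:
After 1 (seek(5, SET)): offset=5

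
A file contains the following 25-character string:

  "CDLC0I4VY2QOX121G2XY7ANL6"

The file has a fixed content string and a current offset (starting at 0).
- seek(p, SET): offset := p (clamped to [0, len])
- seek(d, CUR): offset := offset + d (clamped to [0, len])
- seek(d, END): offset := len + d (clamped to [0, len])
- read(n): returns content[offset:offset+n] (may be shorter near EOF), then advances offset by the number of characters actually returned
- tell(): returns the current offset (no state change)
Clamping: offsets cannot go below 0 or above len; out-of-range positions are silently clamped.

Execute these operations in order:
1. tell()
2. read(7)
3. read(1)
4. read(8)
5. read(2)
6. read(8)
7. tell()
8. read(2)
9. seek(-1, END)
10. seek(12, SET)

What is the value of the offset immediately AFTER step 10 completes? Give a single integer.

Answer: 12

Derivation:
After 1 (tell()): offset=0
After 2 (read(7)): returned 'CDLC0I4', offset=7
After 3 (read(1)): returned 'V', offset=8
After 4 (read(8)): returned 'Y2QOX121', offset=16
After 5 (read(2)): returned 'G2', offset=18
After 6 (read(8)): returned 'XY7ANL6', offset=25
After 7 (tell()): offset=25
After 8 (read(2)): returned '', offset=25
After 9 (seek(-1, END)): offset=24
After 10 (seek(12, SET)): offset=12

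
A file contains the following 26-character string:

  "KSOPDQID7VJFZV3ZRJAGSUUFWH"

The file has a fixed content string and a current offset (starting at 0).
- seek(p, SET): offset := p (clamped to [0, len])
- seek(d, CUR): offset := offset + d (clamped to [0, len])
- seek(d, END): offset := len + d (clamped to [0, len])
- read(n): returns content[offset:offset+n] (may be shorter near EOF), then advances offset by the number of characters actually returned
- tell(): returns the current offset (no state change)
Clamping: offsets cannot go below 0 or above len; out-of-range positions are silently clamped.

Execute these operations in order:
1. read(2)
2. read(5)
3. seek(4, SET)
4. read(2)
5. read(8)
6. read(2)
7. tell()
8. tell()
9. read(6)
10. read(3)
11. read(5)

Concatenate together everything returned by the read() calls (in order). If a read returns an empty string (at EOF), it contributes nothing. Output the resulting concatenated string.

After 1 (read(2)): returned 'KS', offset=2
After 2 (read(5)): returned 'OPDQI', offset=7
After 3 (seek(4, SET)): offset=4
After 4 (read(2)): returned 'DQ', offset=6
After 5 (read(8)): returned 'ID7VJFZV', offset=14
After 6 (read(2)): returned '3Z', offset=16
After 7 (tell()): offset=16
After 8 (tell()): offset=16
After 9 (read(6)): returned 'RJAGSU', offset=22
After 10 (read(3)): returned 'UFW', offset=25
After 11 (read(5)): returned 'H', offset=26

Answer: KSOPDQIDQID7VJFZV3ZRJAGSUUFWH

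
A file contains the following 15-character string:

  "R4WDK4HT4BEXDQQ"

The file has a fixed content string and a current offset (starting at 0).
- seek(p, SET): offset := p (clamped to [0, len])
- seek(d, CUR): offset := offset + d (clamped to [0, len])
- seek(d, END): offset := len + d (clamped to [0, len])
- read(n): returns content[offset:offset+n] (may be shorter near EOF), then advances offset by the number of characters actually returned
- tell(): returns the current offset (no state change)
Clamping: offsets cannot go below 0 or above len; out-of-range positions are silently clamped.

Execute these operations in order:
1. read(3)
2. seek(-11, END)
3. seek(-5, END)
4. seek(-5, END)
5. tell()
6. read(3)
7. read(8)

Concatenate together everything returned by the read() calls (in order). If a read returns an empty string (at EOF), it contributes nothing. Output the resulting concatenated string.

After 1 (read(3)): returned 'R4W', offset=3
After 2 (seek(-11, END)): offset=4
After 3 (seek(-5, END)): offset=10
After 4 (seek(-5, END)): offset=10
After 5 (tell()): offset=10
After 6 (read(3)): returned 'EXD', offset=13
After 7 (read(8)): returned 'QQ', offset=15

Answer: R4WEXDQQ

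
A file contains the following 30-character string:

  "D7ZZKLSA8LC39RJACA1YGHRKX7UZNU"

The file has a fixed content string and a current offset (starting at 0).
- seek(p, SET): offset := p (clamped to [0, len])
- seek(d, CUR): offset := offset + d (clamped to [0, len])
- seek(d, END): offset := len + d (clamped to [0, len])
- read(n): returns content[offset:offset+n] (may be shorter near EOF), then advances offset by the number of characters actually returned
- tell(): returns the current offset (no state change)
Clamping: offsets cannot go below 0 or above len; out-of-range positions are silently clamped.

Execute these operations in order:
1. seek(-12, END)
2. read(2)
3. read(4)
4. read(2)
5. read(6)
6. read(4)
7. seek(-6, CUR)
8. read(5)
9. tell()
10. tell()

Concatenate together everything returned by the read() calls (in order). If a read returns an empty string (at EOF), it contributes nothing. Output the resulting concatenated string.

Answer: 1YGHRKX7UZNUX7UZN

Derivation:
After 1 (seek(-12, END)): offset=18
After 2 (read(2)): returned '1Y', offset=20
After 3 (read(4)): returned 'GHRK', offset=24
After 4 (read(2)): returned 'X7', offset=26
After 5 (read(6)): returned 'UZNU', offset=30
After 6 (read(4)): returned '', offset=30
After 7 (seek(-6, CUR)): offset=24
After 8 (read(5)): returned 'X7UZN', offset=29
After 9 (tell()): offset=29
After 10 (tell()): offset=29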